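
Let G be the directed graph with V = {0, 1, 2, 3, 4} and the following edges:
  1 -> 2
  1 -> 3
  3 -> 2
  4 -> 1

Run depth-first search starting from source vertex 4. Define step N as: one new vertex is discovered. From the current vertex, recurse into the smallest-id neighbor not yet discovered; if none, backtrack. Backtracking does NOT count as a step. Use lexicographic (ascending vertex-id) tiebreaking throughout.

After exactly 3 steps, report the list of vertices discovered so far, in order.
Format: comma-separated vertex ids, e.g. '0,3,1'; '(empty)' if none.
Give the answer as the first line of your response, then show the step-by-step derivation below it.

4,1,2

step 1: discover 4; path=4; order=4
step 2: discover 1; path=4>1; order=4,1
step 3: discover 2; path=4>1>2; order=4,1,2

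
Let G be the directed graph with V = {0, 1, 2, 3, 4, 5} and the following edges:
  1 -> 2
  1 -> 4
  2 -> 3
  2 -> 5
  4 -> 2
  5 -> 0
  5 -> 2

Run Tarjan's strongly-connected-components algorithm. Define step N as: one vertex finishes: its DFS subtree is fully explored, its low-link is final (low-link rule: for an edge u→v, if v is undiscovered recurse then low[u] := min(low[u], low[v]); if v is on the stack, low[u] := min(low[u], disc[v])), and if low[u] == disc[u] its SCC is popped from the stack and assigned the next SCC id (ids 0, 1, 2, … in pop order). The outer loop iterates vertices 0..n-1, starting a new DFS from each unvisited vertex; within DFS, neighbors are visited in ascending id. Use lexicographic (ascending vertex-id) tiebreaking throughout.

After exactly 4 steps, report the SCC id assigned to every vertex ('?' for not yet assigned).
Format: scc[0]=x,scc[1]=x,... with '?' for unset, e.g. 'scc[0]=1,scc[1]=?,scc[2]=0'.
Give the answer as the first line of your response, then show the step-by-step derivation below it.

scc[0]=0,scc[1]=?,scc[2]=2,scc[3]=1,scc[4]=?,scc[5]=2

step 1: low=(low[0]=0,low[1]=?,low[2]=?,low[3]=?,low[4]=?,low[5]=?); scc=(scc[0]=0,scc[1]=?,scc[2]=?,scc[3]=?,scc[4]=?,scc[5]=?)
step 2: low=(low[0]=0,low[1]=1,low[2]=2,low[3]=3,low[4]=?,low[5]=?); scc=(scc[0]=0,scc[1]=?,scc[2]=?,scc[3]=1,scc[4]=?,scc[5]=?)
step 3: low=(low[0]=0,low[1]=1,low[2]=2,low[3]=3,low[4]=?,low[5]=2); scc=(scc[0]=0,scc[1]=?,scc[2]=?,scc[3]=1,scc[4]=?,scc[5]=?)
step 4: low=(low[0]=0,low[1]=1,low[2]=2,low[3]=3,low[4]=?,low[5]=2); scc=(scc[0]=0,scc[1]=?,scc[2]=2,scc[3]=1,scc[4]=?,scc[5]=2)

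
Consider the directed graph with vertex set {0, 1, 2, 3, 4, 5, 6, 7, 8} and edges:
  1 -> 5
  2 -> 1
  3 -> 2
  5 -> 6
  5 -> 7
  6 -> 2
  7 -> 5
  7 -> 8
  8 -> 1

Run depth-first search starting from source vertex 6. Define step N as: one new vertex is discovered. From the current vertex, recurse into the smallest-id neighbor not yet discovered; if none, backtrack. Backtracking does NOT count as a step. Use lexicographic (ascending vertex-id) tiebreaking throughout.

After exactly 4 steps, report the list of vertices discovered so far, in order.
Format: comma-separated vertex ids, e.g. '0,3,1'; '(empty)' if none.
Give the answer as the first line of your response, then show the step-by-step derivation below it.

6,2,1,5

step 1: discover 6; path=6; order=6
step 2: discover 2; path=6>2; order=6,2
step 3: discover 1; path=6>2>1; order=6,2,1
step 4: discover 5; path=6>2>1>5; order=6,2,1,5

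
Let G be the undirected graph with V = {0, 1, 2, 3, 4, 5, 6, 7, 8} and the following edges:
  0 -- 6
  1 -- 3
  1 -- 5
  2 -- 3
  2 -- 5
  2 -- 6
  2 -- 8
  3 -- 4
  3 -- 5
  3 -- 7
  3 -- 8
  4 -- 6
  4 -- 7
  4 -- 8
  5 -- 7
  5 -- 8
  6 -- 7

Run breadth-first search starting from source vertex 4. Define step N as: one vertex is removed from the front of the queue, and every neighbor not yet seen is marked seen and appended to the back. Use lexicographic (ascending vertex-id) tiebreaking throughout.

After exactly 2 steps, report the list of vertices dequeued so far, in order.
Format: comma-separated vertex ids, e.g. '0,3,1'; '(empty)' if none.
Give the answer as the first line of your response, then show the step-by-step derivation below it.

4,3

step 1: dequeue 4; queue=[3,6,7,8]; order=4
step 2: dequeue 3; queue=[6,7,8,1,2,5]; order=4,3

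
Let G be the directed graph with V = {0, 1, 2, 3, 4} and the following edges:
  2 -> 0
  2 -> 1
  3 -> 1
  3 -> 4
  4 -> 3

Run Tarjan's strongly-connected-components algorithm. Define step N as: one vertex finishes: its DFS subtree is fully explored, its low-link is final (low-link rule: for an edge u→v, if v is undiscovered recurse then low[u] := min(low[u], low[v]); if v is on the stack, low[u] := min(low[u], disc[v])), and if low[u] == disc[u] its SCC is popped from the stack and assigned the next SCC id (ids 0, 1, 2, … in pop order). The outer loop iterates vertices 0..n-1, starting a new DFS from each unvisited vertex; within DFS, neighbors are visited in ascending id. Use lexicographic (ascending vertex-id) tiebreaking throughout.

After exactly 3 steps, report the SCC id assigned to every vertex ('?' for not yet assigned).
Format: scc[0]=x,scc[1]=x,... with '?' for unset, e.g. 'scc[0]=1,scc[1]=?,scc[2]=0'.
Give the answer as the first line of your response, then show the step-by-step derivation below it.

scc[0]=0,scc[1]=1,scc[2]=2,scc[3]=?,scc[4]=?

step 1: low=(low[0]=0,low[1]=?,low[2]=?,low[3]=?,low[4]=?); scc=(scc[0]=0,scc[1]=?,scc[2]=?,scc[3]=?,scc[4]=?)
step 2: low=(low[0]=0,low[1]=1,low[2]=?,low[3]=?,low[4]=?); scc=(scc[0]=0,scc[1]=1,scc[2]=?,scc[3]=?,scc[4]=?)
step 3: low=(low[0]=0,low[1]=1,low[2]=2,low[3]=?,low[4]=?); scc=(scc[0]=0,scc[1]=1,scc[2]=2,scc[3]=?,scc[4]=?)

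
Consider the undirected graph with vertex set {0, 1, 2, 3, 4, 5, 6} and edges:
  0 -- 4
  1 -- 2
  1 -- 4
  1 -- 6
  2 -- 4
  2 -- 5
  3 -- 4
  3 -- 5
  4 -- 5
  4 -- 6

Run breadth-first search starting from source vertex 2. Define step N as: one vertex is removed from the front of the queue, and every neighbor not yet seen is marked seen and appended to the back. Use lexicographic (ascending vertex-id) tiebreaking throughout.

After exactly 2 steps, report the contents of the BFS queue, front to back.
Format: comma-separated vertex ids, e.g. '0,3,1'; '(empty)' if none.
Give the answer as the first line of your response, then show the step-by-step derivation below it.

4,5,6

step 1: dequeue 2; queue=[1,4,5]; order=2
step 2: dequeue 1; queue=[4,5,6]; order=2,1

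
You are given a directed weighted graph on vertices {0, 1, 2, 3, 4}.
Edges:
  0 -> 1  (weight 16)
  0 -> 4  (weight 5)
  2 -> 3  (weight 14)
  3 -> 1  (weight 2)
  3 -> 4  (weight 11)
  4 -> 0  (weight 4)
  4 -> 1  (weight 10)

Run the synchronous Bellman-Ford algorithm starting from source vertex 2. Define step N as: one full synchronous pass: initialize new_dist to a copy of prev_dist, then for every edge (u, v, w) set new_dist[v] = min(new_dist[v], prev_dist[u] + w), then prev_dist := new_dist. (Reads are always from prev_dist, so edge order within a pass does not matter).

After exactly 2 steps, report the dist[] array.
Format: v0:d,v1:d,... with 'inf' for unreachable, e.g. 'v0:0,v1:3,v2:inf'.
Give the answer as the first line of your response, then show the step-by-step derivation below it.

v0:inf,v1:16,v2:0,v3:14,v4:25

step 1: dist = v0:inf,v1:inf,v2:0,v3:14,v4:inf
step 2: dist = v0:inf,v1:16,v2:0,v3:14,v4:25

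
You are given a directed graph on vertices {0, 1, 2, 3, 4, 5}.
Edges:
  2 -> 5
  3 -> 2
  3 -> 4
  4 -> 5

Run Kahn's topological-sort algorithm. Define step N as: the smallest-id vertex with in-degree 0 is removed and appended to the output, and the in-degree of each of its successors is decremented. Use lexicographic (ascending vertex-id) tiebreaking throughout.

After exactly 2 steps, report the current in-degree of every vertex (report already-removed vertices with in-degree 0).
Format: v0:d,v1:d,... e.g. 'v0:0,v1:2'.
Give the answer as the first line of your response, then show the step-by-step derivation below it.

v0:0,v1:0,v2:1,v3:0,v4:1,v5:2

step 1: output 0; order=[0]; indeg=(0,0,1,0,1,2)
step 2: output 1; order=[0,1]; indeg=(0,0,1,0,1,2)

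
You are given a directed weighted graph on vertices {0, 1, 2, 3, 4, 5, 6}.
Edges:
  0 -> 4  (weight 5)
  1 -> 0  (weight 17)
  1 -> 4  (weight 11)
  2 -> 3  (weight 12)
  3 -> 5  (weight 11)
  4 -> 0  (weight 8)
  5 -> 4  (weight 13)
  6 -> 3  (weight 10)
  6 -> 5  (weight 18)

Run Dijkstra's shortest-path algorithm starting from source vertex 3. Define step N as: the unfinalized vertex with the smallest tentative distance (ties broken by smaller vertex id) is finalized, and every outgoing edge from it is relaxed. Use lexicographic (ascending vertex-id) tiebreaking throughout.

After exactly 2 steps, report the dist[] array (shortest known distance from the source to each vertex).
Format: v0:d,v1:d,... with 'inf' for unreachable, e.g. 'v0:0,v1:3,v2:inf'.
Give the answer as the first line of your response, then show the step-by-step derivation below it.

v0:inf,v1:inf,v2:inf,v3:0,v4:24,v5:11,v6:inf

step 1: dist = v0:inf,v1:inf,v2:inf,v3:0,v4:inf,v5:11,v6:inf
step 2: dist = v0:inf,v1:inf,v2:inf,v3:0,v4:24,v5:11,v6:inf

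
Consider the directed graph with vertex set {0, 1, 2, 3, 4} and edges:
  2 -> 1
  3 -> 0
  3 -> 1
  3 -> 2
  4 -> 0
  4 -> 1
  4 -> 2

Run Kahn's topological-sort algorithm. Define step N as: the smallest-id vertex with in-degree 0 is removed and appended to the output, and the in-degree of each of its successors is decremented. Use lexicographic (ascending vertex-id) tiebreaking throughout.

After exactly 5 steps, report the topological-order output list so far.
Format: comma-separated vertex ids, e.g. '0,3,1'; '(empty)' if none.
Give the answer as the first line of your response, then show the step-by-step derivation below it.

3,4,0,2,1

step 1: output 3; order=[3]; indeg=(1,2,1,0,0)
step 2: output 4; order=[3,4]; indeg=(0,1,0,0,0)
step 3: output 0; order=[3,4,0]; indeg=(0,1,0,0,0)
step 4: output 2; order=[3,4,0,2]; indeg=(0,0,0,0,0)
step 5: output 1; order=[3,4,0,2,1]; indeg=(0,0,0,0,0)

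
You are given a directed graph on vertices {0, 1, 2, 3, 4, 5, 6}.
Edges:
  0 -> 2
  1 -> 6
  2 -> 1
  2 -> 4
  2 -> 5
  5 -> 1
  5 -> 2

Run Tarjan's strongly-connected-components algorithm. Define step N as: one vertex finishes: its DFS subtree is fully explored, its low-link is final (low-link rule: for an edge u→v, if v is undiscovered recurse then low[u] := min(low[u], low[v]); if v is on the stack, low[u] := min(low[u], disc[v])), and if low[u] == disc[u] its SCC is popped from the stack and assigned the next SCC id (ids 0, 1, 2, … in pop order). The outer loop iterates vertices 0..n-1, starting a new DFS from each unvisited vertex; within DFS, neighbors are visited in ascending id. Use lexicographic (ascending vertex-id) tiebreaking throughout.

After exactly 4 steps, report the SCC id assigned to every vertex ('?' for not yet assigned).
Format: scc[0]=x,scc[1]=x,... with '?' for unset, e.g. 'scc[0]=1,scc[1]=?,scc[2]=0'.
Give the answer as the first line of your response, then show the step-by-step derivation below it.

scc[0]=?,scc[1]=1,scc[2]=?,scc[3]=?,scc[4]=2,scc[5]=?,scc[6]=0

step 1: low=(low[0]=0,low[1]=2,low[2]=1,low[3]=?,low[4]=?,low[5]=?,low[6]=3); scc=(scc[0]=?,scc[1]=?,scc[2]=?,scc[3]=?,scc[4]=?,scc[5]=?,scc[6]=0)
step 2: low=(low[0]=0,low[1]=2,low[2]=1,low[3]=?,low[4]=?,low[5]=?,low[6]=3); scc=(scc[0]=?,scc[1]=1,scc[2]=?,scc[3]=?,scc[4]=?,scc[5]=?,scc[6]=0)
step 3: low=(low[0]=0,low[1]=2,low[2]=1,low[3]=?,low[4]=4,low[5]=?,low[6]=3); scc=(scc[0]=?,scc[1]=1,scc[2]=?,scc[3]=?,scc[4]=2,scc[5]=?,scc[6]=0)
step 4: low=(low[0]=0,low[1]=2,low[2]=1,low[3]=?,low[4]=4,low[5]=1,low[6]=3); scc=(scc[0]=?,scc[1]=1,scc[2]=?,scc[3]=?,scc[4]=2,scc[5]=?,scc[6]=0)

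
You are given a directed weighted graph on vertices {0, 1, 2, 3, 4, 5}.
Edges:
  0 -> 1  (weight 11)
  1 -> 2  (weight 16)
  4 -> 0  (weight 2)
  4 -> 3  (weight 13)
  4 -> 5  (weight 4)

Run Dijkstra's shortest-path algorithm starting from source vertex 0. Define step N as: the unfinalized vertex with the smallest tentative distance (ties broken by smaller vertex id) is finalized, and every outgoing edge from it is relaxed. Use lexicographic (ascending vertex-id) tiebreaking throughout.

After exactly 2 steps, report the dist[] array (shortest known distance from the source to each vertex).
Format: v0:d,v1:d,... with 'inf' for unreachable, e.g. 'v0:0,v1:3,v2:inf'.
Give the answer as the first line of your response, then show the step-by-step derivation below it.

v0:0,v1:11,v2:27,v3:inf,v4:inf,v5:inf

step 1: dist = v0:0,v1:11,v2:inf,v3:inf,v4:inf,v5:inf
step 2: dist = v0:0,v1:11,v2:27,v3:inf,v4:inf,v5:inf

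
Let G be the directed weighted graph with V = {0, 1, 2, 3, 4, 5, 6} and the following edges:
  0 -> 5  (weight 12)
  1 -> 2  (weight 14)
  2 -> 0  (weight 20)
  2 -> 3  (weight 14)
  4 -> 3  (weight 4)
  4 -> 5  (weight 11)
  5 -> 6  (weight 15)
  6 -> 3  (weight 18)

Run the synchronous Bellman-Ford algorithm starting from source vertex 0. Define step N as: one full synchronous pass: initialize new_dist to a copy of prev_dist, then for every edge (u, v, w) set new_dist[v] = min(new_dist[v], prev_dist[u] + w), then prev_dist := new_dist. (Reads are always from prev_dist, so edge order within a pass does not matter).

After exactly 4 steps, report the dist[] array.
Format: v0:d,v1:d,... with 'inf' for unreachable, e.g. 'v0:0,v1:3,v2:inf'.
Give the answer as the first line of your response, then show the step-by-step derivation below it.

v0:0,v1:inf,v2:inf,v3:45,v4:inf,v5:12,v6:27

step 1: dist = v0:0,v1:inf,v2:inf,v3:inf,v4:inf,v5:12,v6:inf
step 2: dist = v0:0,v1:inf,v2:inf,v3:inf,v4:inf,v5:12,v6:27
step 3: dist = v0:0,v1:inf,v2:inf,v3:45,v4:inf,v5:12,v6:27
step 4: dist = v0:0,v1:inf,v2:inf,v3:45,v4:inf,v5:12,v6:27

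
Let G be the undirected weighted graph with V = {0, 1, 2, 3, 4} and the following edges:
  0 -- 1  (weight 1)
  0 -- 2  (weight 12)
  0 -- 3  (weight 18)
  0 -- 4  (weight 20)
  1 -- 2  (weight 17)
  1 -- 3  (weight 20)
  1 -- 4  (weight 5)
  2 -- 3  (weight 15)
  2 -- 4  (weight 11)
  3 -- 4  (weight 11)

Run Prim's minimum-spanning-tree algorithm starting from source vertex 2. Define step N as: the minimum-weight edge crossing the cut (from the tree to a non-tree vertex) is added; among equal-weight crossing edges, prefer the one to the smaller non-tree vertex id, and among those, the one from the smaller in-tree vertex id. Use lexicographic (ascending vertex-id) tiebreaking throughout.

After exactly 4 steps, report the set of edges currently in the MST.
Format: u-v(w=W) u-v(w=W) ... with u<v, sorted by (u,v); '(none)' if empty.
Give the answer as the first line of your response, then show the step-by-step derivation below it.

0-1(w=1) 1-4(w=5) 2-4(w=11) 3-4(w=11)

step 1: add edge 2-4 (w=11); MST = {2-4(w=11)}
step 2: add edge 1-4 (w=5); MST = {1-4(w=5) 2-4(w=11)}
step 3: add edge 0-1 (w=1); MST = {0-1(w=1) 1-4(w=5) 2-4(w=11)}
step 4: add edge 3-4 (w=11); MST = {0-1(w=1) 1-4(w=5) 2-4(w=11) 3-4(w=11)}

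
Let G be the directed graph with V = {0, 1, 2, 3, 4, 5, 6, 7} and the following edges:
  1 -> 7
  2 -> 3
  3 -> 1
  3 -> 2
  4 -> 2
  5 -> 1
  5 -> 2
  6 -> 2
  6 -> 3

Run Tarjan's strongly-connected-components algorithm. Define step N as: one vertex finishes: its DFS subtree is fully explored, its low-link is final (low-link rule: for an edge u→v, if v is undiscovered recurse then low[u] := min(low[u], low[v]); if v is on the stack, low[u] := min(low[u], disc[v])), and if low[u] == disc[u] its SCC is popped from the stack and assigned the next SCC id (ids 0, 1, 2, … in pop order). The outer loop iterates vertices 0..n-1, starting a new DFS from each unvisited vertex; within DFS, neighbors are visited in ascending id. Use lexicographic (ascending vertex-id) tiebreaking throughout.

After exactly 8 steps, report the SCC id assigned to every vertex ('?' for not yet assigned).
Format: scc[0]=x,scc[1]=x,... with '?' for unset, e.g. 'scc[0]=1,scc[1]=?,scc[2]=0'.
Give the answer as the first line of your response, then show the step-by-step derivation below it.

scc[0]=0,scc[1]=2,scc[2]=3,scc[3]=3,scc[4]=4,scc[5]=5,scc[6]=6,scc[7]=1

step 1: low=(low[0]=0,low[1]=?,low[2]=?,low[3]=?,low[4]=?,low[5]=?,low[6]=?,low[7]=?); scc=(scc[0]=0,scc[1]=?,scc[2]=?,scc[3]=?,scc[4]=?,scc[5]=?,scc[6]=?,scc[7]=?)
step 2: low=(low[0]=0,low[1]=1,low[2]=?,low[3]=?,low[4]=?,low[5]=?,low[6]=?,low[7]=2); scc=(scc[0]=0,scc[1]=?,scc[2]=?,scc[3]=?,scc[4]=?,scc[5]=?,scc[6]=?,scc[7]=1)
step 3: low=(low[0]=0,low[1]=1,low[2]=?,low[3]=?,low[4]=?,low[5]=?,low[6]=?,low[7]=2); scc=(scc[0]=0,scc[1]=2,scc[2]=?,scc[3]=?,scc[4]=?,scc[5]=?,scc[6]=?,scc[7]=1)
step 4: low=(low[0]=0,low[1]=1,low[2]=3,low[3]=3,low[4]=?,low[5]=?,low[6]=?,low[7]=2); scc=(scc[0]=0,scc[1]=2,scc[2]=?,scc[3]=?,scc[4]=?,scc[5]=?,scc[6]=?,scc[7]=1)
step 5: low=(low[0]=0,low[1]=1,low[2]=3,low[3]=3,low[4]=?,low[5]=?,low[6]=?,low[7]=2); scc=(scc[0]=0,scc[1]=2,scc[2]=3,scc[3]=3,scc[4]=?,scc[5]=?,scc[6]=?,scc[7]=1)
step 6: low=(low[0]=0,low[1]=1,low[2]=3,low[3]=3,low[4]=5,low[5]=?,low[6]=?,low[7]=2); scc=(scc[0]=0,scc[1]=2,scc[2]=3,scc[3]=3,scc[4]=4,scc[5]=?,scc[6]=?,scc[7]=1)
step 7: low=(low[0]=0,low[1]=1,low[2]=3,low[3]=3,low[4]=5,low[5]=6,low[6]=?,low[7]=2); scc=(scc[0]=0,scc[1]=2,scc[2]=3,scc[3]=3,scc[4]=4,scc[5]=5,scc[6]=?,scc[7]=1)
step 8: low=(low[0]=0,low[1]=1,low[2]=3,low[3]=3,low[4]=5,low[5]=6,low[6]=7,low[7]=2); scc=(scc[0]=0,scc[1]=2,scc[2]=3,scc[3]=3,scc[4]=4,scc[5]=5,scc[6]=6,scc[7]=1)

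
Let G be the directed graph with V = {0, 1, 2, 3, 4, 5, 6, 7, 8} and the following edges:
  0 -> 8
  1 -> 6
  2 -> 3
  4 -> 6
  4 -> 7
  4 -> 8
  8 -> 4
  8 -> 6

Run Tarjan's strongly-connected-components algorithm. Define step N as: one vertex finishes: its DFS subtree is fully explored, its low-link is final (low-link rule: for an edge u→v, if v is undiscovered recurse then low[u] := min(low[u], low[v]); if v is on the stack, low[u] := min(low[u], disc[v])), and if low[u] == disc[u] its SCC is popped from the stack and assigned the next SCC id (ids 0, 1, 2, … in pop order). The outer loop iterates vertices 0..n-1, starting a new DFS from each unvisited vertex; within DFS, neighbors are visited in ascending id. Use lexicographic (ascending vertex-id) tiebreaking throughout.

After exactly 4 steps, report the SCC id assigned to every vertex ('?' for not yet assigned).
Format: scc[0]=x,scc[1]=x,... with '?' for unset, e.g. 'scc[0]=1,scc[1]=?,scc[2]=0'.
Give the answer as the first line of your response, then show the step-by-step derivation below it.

scc[0]=?,scc[1]=?,scc[2]=?,scc[3]=?,scc[4]=2,scc[5]=?,scc[6]=0,scc[7]=1,scc[8]=2

step 1: low=(low[0]=0,low[1]=?,low[2]=?,low[3]=?,low[4]=2,low[5]=?,low[6]=3,low[7]=?,low[8]=1); scc=(scc[0]=?,scc[1]=?,scc[2]=?,scc[3]=?,scc[4]=?,scc[5]=?,scc[6]=0,scc[7]=?,scc[8]=?)
step 2: low=(low[0]=0,low[1]=?,low[2]=?,low[3]=?,low[4]=2,low[5]=?,low[6]=3,low[7]=4,low[8]=1); scc=(scc[0]=?,scc[1]=?,scc[2]=?,scc[3]=?,scc[4]=?,scc[5]=?,scc[6]=0,scc[7]=1,scc[8]=?)
step 3: low=(low[0]=0,low[1]=?,low[2]=?,low[3]=?,low[4]=1,low[5]=?,low[6]=3,low[7]=4,low[8]=1); scc=(scc[0]=?,scc[1]=?,scc[2]=?,scc[3]=?,scc[4]=?,scc[5]=?,scc[6]=0,scc[7]=1,scc[8]=?)
step 4: low=(low[0]=0,low[1]=?,low[2]=?,low[3]=?,low[4]=1,low[5]=?,low[6]=3,low[7]=4,low[8]=1); scc=(scc[0]=?,scc[1]=?,scc[2]=?,scc[3]=?,scc[4]=2,scc[5]=?,scc[6]=0,scc[7]=1,scc[8]=2)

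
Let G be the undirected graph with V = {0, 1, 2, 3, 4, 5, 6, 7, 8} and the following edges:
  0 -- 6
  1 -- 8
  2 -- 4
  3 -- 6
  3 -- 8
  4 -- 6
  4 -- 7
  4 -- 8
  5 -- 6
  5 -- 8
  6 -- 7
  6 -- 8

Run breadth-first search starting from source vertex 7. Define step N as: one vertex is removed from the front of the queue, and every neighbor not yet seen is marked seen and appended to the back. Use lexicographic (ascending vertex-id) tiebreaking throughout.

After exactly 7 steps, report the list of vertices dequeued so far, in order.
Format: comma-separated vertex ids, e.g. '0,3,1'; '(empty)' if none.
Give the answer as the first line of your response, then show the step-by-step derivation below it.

7,4,6,2,8,0,3

step 1: dequeue 7; queue=[4,6]; order=7
step 2: dequeue 4; queue=[6,2,8]; order=7,4
step 3: dequeue 6; queue=[2,8,0,3,5]; order=7,4,6
step 4: dequeue 2; queue=[8,0,3,5]; order=7,4,6,2
step 5: dequeue 8; queue=[0,3,5,1]; order=7,4,6,2,8
step 6: dequeue 0; queue=[3,5,1]; order=7,4,6,2,8,0
step 7: dequeue 3; queue=[5,1]; order=7,4,6,2,8,0,3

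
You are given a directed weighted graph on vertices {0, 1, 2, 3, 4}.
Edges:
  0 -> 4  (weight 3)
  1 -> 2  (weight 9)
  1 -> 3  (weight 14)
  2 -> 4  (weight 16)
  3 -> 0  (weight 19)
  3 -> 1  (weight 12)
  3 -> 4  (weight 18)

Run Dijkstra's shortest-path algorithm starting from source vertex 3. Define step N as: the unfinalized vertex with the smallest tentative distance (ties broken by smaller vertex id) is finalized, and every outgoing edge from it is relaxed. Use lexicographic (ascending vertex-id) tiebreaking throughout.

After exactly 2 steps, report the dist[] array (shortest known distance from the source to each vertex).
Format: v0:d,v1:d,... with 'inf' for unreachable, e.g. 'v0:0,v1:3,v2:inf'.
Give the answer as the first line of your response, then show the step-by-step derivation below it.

v0:19,v1:12,v2:21,v3:0,v4:18

step 1: dist = v0:19,v1:12,v2:inf,v3:0,v4:18
step 2: dist = v0:19,v1:12,v2:21,v3:0,v4:18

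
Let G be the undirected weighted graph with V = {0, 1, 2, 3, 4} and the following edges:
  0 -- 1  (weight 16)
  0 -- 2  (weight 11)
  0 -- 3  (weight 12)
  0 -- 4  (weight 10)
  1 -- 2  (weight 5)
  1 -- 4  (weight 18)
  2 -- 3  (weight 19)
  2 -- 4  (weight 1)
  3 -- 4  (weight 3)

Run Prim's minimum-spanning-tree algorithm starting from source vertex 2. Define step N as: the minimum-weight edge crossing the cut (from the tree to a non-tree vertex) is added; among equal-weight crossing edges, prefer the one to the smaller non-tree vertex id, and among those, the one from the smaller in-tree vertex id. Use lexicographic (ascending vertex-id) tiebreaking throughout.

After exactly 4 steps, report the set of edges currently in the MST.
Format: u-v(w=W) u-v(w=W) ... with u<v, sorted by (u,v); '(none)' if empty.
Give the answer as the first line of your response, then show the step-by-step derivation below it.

0-4(w=10) 1-2(w=5) 2-4(w=1) 3-4(w=3)

step 1: add edge 2-4 (w=1); MST = {2-4(w=1)}
step 2: add edge 3-4 (w=3); MST = {2-4(w=1) 3-4(w=3)}
step 3: add edge 1-2 (w=5); MST = {1-2(w=5) 2-4(w=1) 3-4(w=3)}
step 4: add edge 0-4 (w=10); MST = {0-4(w=10) 1-2(w=5) 2-4(w=1) 3-4(w=3)}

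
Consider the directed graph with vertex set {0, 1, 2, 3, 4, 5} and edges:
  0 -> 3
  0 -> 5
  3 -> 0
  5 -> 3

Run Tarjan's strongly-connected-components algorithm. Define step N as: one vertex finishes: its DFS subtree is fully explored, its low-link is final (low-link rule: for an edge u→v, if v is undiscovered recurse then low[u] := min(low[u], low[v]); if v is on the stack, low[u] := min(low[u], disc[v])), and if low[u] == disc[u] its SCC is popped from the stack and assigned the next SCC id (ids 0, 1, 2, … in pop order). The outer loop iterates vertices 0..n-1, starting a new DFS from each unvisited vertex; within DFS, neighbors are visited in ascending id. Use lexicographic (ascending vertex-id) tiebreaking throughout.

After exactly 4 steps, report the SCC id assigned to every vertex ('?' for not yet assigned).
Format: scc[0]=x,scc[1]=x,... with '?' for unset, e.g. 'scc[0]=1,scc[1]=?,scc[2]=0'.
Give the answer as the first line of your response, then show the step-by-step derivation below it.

scc[0]=0,scc[1]=1,scc[2]=?,scc[3]=0,scc[4]=?,scc[5]=0

step 1: low=(low[0]=0,low[1]=?,low[2]=?,low[3]=0,low[4]=?,low[5]=?); scc=(scc[0]=?,scc[1]=?,scc[2]=?,scc[3]=?,scc[4]=?,scc[5]=?)
step 2: low=(low[0]=0,low[1]=?,low[2]=?,low[3]=0,low[4]=?,low[5]=1); scc=(scc[0]=?,scc[1]=?,scc[2]=?,scc[3]=?,scc[4]=?,scc[5]=?)
step 3: low=(low[0]=0,low[1]=?,low[2]=?,low[3]=0,low[4]=?,low[5]=1); scc=(scc[0]=0,scc[1]=?,scc[2]=?,scc[3]=0,scc[4]=?,scc[5]=0)
step 4: low=(low[0]=0,low[1]=3,low[2]=?,low[3]=0,low[4]=?,low[5]=1); scc=(scc[0]=0,scc[1]=1,scc[2]=?,scc[3]=0,scc[4]=?,scc[5]=0)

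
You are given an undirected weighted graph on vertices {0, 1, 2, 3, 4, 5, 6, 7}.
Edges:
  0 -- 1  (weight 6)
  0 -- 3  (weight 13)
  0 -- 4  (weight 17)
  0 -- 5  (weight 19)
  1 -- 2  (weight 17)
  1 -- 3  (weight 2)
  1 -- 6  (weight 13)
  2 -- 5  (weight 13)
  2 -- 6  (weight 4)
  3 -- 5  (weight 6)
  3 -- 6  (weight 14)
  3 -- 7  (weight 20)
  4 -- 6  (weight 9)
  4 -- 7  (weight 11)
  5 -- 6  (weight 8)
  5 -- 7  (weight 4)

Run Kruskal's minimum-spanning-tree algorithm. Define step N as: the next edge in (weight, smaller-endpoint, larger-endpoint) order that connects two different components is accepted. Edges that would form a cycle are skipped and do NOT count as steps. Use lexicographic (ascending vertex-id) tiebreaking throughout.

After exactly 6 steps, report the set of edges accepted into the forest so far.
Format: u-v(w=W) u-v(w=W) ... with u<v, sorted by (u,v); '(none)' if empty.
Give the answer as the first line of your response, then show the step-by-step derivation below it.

0-1(w=6) 1-3(w=2) 2-6(w=4) 3-5(w=6) 5-6(w=8) 5-7(w=4)

step 1: add edge 1-3 (w=2); MST = {1-3(w=2)}
step 2: add edge 2-6 (w=4); MST = {1-3(w=2) 2-6(w=4)}
step 3: add edge 5-7 (w=4); MST = {1-3(w=2) 2-6(w=4) 5-7(w=4)}
step 4: add edge 0-1 (w=6); MST = {0-1(w=6) 1-3(w=2) 2-6(w=4) 5-7(w=4)}
step 5: add edge 3-5 (w=6); MST = {0-1(w=6) 1-3(w=2) 2-6(w=4) 3-5(w=6) 5-7(w=4)}
step 6: add edge 5-6 (w=8); MST = {0-1(w=6) 1-3(w=2) 2-6(w=4) 3-5(w=6) 5-6(w=8) 5-7(w=4)}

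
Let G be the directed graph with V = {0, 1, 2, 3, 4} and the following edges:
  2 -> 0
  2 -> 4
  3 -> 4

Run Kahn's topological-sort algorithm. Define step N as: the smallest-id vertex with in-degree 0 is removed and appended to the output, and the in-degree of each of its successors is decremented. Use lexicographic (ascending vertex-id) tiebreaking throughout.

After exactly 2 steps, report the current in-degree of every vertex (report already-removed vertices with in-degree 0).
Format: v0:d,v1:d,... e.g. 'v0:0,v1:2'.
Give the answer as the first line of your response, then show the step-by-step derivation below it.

v0:0,v1:0,v2:0,v3:0,v4:1

step 1: output 1; order=[1]; indeg=(1,0,0,0,2)
step 2: output 2; order=[1,2]; indeg=(0,0,0,0,1)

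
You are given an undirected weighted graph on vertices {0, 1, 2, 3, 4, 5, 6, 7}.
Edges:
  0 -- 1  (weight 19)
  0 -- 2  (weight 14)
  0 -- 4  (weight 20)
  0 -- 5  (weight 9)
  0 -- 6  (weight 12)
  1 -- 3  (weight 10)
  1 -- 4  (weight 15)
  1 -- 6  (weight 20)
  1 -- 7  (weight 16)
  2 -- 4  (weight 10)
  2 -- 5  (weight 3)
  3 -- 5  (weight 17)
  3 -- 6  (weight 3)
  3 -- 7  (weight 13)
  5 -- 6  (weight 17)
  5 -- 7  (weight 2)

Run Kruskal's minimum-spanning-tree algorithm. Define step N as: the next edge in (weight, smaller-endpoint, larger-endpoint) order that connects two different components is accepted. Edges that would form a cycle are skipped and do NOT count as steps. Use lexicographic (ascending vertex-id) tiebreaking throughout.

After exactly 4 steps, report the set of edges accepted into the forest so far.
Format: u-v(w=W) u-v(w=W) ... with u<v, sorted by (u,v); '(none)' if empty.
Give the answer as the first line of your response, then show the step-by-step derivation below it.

0-5(w=9) 2-5(w=3) 3-6(w=3) 5-7(w=2)

step 1: add edge 5-7 (w=2); MST = {5-7(w=2)}
step 2: add edge 2-5 (w=3); MST = {2-5(w=3) 5-7(w=2)}
step 3: add edge 3-6 (w=3); MST = {2-5(w=3) 3-6(w=3) 5-7(w=2)}
step 4: add edge 0-5 (w=9); MST = {0-5(w=9) 2-5(w=3) 3-6(w=3) 5-7(w=2)}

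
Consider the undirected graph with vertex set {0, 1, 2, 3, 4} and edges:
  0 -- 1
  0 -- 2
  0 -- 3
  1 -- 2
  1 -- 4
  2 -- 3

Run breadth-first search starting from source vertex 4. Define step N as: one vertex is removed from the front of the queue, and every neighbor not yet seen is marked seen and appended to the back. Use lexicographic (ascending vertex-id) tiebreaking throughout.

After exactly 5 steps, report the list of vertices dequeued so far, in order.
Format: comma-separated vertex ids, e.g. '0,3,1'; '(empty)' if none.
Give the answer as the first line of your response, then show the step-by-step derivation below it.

4,1,0,2,3

step 1: dequeue 4; queue=[1]; order=4
step 2: dequeue 1; queue=[0,2]; order=4,1
step 3: dequeue 0; queue=[2,3]; order=4,1,0
step 4: dequeue 2; queue=[3]; order=4,1,0,2
step 5: dequeue 3; queue=[(empty)]; order=4,1,0,2,3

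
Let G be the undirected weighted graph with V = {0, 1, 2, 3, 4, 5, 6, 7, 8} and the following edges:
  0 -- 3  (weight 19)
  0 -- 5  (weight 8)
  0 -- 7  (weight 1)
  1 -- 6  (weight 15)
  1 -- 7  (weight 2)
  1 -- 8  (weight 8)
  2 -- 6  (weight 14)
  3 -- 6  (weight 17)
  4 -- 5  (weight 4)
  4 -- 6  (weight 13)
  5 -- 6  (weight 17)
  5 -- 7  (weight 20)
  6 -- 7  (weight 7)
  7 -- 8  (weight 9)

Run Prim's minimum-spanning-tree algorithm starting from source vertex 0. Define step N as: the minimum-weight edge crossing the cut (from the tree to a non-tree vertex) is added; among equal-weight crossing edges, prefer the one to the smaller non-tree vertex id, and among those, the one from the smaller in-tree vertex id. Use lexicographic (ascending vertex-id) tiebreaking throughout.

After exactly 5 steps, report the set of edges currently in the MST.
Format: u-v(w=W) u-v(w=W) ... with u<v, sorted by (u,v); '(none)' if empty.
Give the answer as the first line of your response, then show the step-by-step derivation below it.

0-5(w=8) 0-7(w=1) 1-7(w=2) 4-5(w=4) 6-7(w=7)

step 1: add edge 0-7 (w=1); MST = {0-7(w=1)}
step 2: add edge 1-7 (w=2); MST = {0-7(w=1) 1-7(w=2)}
step 3: add edge 6-7 (w=7); MST = {0-7(w=1) 1-7(w=2) 6-7(w=7)}
step 4: add edge 0-5 (w=8); MST = {0-5(w=8) 0-7(w=1) 1-7(w=2) 6-7(w=7)}
step 5: add edge 4-5 (w=4); MST = {0-5(w=8) 0-7(w=1) 1-7(w=2) 4-5(w=4) 6-7(w=7)}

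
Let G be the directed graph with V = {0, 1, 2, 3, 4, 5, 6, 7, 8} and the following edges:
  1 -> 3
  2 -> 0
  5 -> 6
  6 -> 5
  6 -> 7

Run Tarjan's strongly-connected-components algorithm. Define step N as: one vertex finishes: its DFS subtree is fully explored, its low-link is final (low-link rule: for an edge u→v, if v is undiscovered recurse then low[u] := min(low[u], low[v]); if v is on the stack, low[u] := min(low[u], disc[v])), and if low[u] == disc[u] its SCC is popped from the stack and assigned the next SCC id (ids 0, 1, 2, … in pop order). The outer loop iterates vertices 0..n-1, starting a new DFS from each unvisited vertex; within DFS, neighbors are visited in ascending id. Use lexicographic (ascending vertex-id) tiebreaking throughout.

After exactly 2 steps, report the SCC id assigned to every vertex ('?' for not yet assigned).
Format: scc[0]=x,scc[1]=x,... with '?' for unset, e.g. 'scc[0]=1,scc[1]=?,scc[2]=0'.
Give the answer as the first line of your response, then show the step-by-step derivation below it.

scc[0]=0,scc[1]=?,scc[2]=?,scc[3]=1,scc[4]=?,scc[5]=?,scc[6]=?,scc[7]=?,scc[8]=?

step 1: low=(low[0]=0,low[1]=?,low[2]=?,low[3]=?,low[4]=?,low[5]=?,low[6]=?,low[7]=?,low[8]=?); scc=(scc[0]=0,scc[1]=?,scc[2]=?,scc[3]=?,scc[4]=?,scc[5]=?,scc[6]=?,scc[7]=?,scc[8]=?)
step 2: low=(low[0]=0,low[1]=1,low[2]=?,low[3]=2,low[4]=?,low[5]=?,low[6]=?,low[7]=?,low[8]=?); scc=(scc[0]=0,scc[1]=?,scc[2]=?,scc[3]=1,scc[4]=?,scc[5]=?,scc[6]=?,scc[7]=?,scc[8]=?)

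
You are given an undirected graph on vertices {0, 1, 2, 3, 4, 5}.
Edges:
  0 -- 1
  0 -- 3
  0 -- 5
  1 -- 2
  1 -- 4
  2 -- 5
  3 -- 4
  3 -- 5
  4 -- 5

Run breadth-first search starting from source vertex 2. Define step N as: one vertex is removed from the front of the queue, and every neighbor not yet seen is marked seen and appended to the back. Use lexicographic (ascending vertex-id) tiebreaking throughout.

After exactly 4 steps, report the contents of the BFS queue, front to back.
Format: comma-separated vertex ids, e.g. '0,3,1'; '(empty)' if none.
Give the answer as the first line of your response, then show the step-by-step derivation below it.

4,3

step 1: dequeue 2; queue=[1,5]; order=2
step 2: dequeue 1; queue=[5,0,4]; order=2,1
step 3: dequeue 5; queue=[0,4,3]; order=2,1,5
step 4: dequeue 0; queue=[4,3]; order=2,1,5,0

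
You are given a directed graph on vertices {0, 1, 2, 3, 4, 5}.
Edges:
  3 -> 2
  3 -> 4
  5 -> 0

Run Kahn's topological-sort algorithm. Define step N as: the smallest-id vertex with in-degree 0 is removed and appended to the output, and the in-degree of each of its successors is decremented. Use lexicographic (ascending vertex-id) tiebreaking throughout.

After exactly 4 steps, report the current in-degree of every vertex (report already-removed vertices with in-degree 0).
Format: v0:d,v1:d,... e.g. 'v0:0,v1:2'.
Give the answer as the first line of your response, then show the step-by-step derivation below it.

v0:1,v1:0,v2:0,v3:0,v4:0,v5:0

step 1: output 1; order=[1]; indeg=(1,0,1,0,1,0)
step 2: output 3; order=[1,3]; indeg=(1,0,0,0,0,0)
step 3: output 2; order=[1,3,2]; indeg=(1,0,0,0,0,0)
step 4: output 4; order=[1,3,2,4]; indeg=(1,0,0,0,0,0)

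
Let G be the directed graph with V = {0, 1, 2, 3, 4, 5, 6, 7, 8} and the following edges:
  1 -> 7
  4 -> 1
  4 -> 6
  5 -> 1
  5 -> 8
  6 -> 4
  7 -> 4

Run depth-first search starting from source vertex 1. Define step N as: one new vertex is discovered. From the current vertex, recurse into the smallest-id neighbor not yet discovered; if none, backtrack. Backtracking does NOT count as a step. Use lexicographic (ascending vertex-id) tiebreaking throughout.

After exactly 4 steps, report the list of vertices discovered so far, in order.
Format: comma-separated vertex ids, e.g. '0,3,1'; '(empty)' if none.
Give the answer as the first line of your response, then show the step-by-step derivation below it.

1,7,4,6

step 1: discover 1; path=1; order=1
step 2: discover 7; path=1>7; order=1,7
step 3: discover 4; path=1>7>4; order=1,7,4
step 4: discover 6; path=1>7>4>6; order=1,7,4,6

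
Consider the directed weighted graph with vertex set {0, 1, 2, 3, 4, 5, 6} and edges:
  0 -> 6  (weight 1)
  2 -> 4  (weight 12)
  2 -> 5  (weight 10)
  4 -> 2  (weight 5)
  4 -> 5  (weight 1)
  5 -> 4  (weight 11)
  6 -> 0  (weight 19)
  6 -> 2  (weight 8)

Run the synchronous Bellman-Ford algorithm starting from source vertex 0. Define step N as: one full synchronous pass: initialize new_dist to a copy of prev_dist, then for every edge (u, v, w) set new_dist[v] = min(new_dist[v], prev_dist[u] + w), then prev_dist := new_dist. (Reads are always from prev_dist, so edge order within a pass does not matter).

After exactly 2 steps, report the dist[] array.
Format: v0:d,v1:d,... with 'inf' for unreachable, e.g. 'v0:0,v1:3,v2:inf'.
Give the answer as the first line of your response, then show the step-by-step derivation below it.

v0:0,v1:inf,v2:9,v3:inf,v4:inf,v5:inf,v6:1

step 1: dist = v0:0,v1:inf,v2:inf,v3:inf,v4:inf,v5:inf,v6:1
step 2: dist = v0:0,v1:inf,v2:9,v3:inf,v4:inf,v5:inf,v6:1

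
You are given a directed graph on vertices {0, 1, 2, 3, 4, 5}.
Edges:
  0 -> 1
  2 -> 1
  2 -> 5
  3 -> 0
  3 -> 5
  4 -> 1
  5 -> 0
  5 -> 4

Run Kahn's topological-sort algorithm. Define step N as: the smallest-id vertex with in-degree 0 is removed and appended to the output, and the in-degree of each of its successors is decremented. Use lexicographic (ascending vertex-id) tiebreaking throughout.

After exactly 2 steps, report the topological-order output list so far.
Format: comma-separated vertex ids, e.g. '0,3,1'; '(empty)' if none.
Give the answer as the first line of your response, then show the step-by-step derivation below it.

2,3

step 1: output 2; order=[2]; indeg=(2,2,0,0,1,1)
step 2: output 3; order=[2,3]; indeg=(1,2,0,0,1,0)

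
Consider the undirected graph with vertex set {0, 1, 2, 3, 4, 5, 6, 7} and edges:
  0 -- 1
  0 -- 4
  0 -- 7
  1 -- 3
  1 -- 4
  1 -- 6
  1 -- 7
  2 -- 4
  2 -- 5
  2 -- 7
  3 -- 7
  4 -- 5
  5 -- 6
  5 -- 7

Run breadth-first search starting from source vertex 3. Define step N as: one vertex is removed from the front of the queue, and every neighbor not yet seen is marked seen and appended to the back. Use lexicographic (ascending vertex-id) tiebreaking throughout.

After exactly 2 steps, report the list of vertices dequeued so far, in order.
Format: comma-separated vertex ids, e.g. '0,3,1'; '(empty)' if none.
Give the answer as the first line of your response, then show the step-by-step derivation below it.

3,1

step 1: dequeue 3; queue=[1,7]; order=3
step 2: dequeue 1; queue=[7,0,4,6]; order=3,1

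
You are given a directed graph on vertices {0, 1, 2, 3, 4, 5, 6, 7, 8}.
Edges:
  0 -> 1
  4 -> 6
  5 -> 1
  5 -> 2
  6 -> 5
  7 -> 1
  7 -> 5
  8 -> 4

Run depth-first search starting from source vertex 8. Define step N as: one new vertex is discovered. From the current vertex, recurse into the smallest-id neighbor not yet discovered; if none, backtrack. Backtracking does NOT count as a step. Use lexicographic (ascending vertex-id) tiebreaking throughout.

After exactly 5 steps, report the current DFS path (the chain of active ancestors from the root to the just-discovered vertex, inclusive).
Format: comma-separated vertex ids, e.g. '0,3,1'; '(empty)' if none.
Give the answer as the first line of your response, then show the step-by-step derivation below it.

8,4,6,5,1

step 1: discover 8; path=8; order=8
step 2: discover 4; path=8>4; order=8,4
step 3: discover 6; path=8>4>6; order=8,4,6
step 4: discover 5; path=8>4>6>5; order=8,4,6,5
step 5: discover 1; path=8>4>6>5>1; order=8,4,6,5,1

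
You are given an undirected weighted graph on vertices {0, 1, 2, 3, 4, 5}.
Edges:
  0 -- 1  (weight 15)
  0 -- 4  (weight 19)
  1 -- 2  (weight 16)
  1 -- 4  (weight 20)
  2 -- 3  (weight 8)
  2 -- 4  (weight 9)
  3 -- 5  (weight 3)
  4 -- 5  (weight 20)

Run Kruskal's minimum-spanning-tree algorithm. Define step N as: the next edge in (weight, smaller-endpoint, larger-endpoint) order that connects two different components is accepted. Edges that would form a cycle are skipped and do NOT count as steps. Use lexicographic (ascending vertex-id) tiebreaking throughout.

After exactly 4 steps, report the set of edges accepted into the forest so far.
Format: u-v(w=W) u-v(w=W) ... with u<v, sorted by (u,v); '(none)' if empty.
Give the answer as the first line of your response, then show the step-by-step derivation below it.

0-1(w=15) 2-3(w=8) 2-4(w=9) 3-5(w=3)

step 1: add edge 3-5 (w=3); MST = {3-5(w=3)}
step 2: add edge 2-3 (w=8); MST = {2-3(w=8) 3-5(w=3)}
step 3: add edge 2-4 (w=9); MST = {2-3(w=8) 2-4(w=9) 3-5(w=3)}
step 4: add edge 0-1 (w=15); MST = {0-1(w=15) 2-3(w=8) 2-4(w=9) 3-5(w=3)}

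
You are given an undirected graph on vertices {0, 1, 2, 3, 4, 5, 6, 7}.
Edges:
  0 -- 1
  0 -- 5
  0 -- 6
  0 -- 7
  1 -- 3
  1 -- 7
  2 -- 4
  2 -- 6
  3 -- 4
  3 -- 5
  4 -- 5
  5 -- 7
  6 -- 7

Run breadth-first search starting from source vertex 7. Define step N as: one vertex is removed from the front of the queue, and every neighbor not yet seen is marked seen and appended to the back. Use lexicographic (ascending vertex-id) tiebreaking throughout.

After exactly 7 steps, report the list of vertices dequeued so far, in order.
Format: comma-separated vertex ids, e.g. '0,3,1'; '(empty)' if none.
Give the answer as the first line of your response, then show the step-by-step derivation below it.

7,0,1,5,6,3,4

step 1: dequeue 7; queue=[0,1,5,6]; order=7
step 2: dequeue 0; queue=[1,5,6]; order=7,0
step 3: dequeue 1; queue=[5,6,3]; order=7,0,1
step 4: dequeue 5; queue=[6,3,4]; order=7,0,1,5
step 5: dequeue 6; queue=[3,4,2]; order=7,0,1,5,6
step 6: dequeue 3; queue=[4,2]; order=7,0,1,5,6,3
step 7: dequeue 4; queue=[2]; order=7,0,1,5,6,3,4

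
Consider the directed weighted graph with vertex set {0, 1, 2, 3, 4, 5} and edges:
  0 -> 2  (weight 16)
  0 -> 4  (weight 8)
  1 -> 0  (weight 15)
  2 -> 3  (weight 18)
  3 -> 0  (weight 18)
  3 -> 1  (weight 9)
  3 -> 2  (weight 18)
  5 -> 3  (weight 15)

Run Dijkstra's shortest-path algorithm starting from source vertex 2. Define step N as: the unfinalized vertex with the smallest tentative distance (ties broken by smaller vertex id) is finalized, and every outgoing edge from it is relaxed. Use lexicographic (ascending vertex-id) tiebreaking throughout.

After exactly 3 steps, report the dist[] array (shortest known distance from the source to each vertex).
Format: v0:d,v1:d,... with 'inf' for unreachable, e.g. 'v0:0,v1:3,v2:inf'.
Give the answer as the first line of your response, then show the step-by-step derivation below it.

v0:36,v1:27,v2:0,v3:18,v4:inf,v5:inf

step 1: dist = v0:inf,v1:inf,v2:0,v3:18,v4:inf,v5:inf
step 2: dist = v0:36,v1:27,v2:0,v3:18,v4:inf,v5:inf
step 3: dist = v0:36,v1:27,v2:0,v3:18,v4:inf,v5:inf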